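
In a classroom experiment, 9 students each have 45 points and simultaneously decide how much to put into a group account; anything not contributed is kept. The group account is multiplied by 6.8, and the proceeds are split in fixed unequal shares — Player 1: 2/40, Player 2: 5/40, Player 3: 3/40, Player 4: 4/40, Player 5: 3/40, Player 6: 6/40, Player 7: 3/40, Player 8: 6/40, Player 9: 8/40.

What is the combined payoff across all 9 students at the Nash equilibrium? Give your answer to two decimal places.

Player j's private return per contributed unit is 6.8 × (j's share). Contributing is weakly dominant for j when that share is at least 1/6.8 = 0.1471, and contributing 0 is dominant otherwise.
The shares above 0.1471 belong to Player 6, Player 8 and Player 9, contributing 45 each; the remaining 6 contribute 0. Total contributed: 135.
The group account pays out 6.8 × 135 = 918.00 in total (split across the unequal shares, but the aggregate is all that matters for the group sum).
The 6 free-riders keep 45 each, adding 270. Group total = 270 + 918.00 = 1188.00.

1188.00 points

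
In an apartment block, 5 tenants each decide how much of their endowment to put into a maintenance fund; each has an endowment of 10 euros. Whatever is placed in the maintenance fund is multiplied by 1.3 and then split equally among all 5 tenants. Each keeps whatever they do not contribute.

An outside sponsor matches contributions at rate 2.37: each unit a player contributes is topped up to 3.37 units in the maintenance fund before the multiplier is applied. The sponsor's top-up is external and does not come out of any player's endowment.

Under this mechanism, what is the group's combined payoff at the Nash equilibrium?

Even with the mechanism, each unit contributed returns only 1.3 × 3.37 / 5 = 0.8762 per unit of net cost, so contributing nothing is still dominant.
Everyone keeps their endowment and the group total is 5 × 10 = 50.

50.00 euros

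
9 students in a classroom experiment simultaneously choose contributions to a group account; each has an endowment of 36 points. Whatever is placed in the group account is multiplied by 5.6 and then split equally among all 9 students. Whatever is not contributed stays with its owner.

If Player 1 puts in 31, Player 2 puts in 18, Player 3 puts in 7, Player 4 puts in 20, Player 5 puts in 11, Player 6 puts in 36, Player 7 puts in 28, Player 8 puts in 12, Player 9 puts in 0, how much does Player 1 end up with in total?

Total contributed: 31 + 18 + 7 + 20 + 11 + 36 + 28 + 12 + 0 = 163.
Each receives 5.6 × 163 / 9 = 101.42 from the group account.
Player 1 keeps 36 − 31 = 5, so Player 1's payoff is 5 + 101.42 = 106.42.

106.42 points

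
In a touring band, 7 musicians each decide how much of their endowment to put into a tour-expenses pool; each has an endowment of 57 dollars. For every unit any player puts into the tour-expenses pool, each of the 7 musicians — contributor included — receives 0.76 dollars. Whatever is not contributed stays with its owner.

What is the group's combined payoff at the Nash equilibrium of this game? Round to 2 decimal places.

The private return per contributed unit is 0.76 < 1, so contributing 0 is dominant for every player. At the Nash equilibrium everyone keeps their 57, and the group total is 7 × 57 = 399.

399.00 dollars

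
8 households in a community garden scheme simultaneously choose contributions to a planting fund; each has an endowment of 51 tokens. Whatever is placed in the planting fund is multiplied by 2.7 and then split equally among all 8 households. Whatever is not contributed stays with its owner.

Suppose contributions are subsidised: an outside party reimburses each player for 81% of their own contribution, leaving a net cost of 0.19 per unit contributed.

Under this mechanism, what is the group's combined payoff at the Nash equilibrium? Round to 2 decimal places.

1432.08 tokens

With the mechanism, a contributed unit returns (2.7/8) / 0.19 = 1.7763 per unit of net cost to the contributor — now above 1 — so contributing fully is weakly dominant for every player.
At the Nash equilibrium everyone contributes 51. Group total payoff = 8 × (51 × 0.81 + 2.7 × 51) = 1432.08.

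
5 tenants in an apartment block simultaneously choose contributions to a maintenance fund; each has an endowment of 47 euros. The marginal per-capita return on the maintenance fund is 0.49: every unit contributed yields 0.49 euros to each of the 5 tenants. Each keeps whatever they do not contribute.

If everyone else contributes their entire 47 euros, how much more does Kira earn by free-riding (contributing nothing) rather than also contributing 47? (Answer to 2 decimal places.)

23.97 euros

Switching from a contribution of 47 to 0 lets Kira keep an extra 47 euros, but lowers the maintenance fund by 47, which costs Kira their own share of that drop: 0.49 × 47 = 23.03.
Net gain = 47 − 23.03 = 23.97. The private return per contributed unit (0.49) is below 1, so free-riding is indeed the best response regardless of what the others do.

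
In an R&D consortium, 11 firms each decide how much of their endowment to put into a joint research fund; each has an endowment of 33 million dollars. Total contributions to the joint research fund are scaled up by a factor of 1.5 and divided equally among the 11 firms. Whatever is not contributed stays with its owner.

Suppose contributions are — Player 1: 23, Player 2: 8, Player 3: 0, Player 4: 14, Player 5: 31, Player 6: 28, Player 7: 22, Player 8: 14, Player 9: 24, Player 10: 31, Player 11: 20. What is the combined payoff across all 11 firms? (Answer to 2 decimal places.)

Total contributed: 23 + 8 + 0 + 14 + 31 + 28 + 22 + 14 + 24 + 31 + 20 = 215; total kept: 11 × 33 − 215 = 148.
The joint research fund pays out 1.5 × 215 = 322.50 in aggregate.
Group total = 148 + 322.50 = 470.50.

470.50 million dollars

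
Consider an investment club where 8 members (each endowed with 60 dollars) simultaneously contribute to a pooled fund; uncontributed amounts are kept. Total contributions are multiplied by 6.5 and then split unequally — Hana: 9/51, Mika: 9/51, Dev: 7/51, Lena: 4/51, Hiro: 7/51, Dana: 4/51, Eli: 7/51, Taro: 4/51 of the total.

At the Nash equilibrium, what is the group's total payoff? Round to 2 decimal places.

Player j's private return per contributed unit is 6.5 × (j's share). Contributing is weakly dominant for j when that share is at least 1/6.5 = 0.1538, and contributing 0 is dominant otherwise.
The shares above 0.1538 belong to Hana and Mika, contributing 60 each; the remaining 6 contribute 0. Total contributed: 120.
The pooled fund pays out 6.5 × 120 = 780.00 in total (split across the unequal shares, but the aggregate is all that matters for the group sum).
The 6 free-riders keep 60 each, adding 360. Group total = 360 + 780.00 = 1140.00.

1140.00 dollars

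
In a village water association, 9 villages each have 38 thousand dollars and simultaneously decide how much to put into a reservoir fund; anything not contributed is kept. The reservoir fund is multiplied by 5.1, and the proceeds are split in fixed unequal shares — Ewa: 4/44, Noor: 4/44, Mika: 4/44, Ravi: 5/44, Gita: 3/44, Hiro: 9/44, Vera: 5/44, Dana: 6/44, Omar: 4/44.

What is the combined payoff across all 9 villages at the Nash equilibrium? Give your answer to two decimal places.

497.80 thousand dollars

A player with share s gets back 5.1·s per unit contributed, so full contribution is dominant for anyone with s > 1/5.1 = 0.1961 and zero contribution is dominant for anyone below.
Only Hiro (9/44) clears that bar, contributing 38; the remaining 8 contribute 0. Total contributed: 38.
The reservoir fund pays out 5.1 × 38 = 193.80 in total (split across the unequal shares, but the aggregate is all that matters for the group sum).
The 8 free-riders keep 38 each, adding 304. Group total = 304 + 193.80 = 497.80.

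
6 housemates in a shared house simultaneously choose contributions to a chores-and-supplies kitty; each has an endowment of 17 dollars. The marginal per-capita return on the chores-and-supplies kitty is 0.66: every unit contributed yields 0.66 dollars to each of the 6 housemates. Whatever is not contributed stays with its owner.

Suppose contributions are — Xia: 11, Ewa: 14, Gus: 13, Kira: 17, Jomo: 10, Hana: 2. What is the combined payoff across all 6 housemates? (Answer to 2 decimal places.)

300.32 dollars

Total contributed: 11 + 14 + 13 + 17 + 10 + 2 = 67; total kept: 6 × 17 − 67 = 35.
The chores-and-supplies kitty pays out 0.66 × 6 × 67 = 265.32 in aggregate.
Group total = 35 + 265.32 = 300.32.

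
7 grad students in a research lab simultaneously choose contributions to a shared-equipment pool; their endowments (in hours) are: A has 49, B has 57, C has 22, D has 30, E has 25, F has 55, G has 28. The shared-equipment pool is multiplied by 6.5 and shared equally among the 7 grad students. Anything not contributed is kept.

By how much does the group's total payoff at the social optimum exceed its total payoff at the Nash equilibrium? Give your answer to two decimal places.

The private return per contributed unit is 6.5/7 = 0.9286 < 1 for every player regardless of endowment, so the Nash equilibrium is zero contribution and the group total is Σ E_j = 49 + 57 + 22 + 30 + 25 + 55 + 28 = 266.
Each contributed unit returns 6.500 to the group, so the social optimum is full contribution by everyone: group total = 6.500 × 266 = 1729.00.
Efficiency loss = (6.500 − 1) × 266 = 1463.00.

1463.00 hours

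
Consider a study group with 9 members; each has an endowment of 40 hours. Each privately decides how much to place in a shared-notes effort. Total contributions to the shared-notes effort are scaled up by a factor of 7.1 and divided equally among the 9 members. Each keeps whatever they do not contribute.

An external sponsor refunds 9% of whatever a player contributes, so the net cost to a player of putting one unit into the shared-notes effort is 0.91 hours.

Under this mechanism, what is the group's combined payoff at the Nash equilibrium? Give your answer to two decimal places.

Even with the mechanism, each unit contributed returns only (7.1/9) / 0.91 = 0.8669 per unit of net cost, so contributing nothing is still dominant.
Everyone keeps their endowment and the group total is 9 × 40 = 360.

360.00 hours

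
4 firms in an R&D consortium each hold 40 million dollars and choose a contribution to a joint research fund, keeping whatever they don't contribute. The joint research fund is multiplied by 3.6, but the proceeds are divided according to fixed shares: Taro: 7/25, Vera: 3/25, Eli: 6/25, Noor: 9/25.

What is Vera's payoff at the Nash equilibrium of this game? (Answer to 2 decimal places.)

Player j's private return per contributed unit is 3.6 × (j's share). Contributing is weakly dominant for j when that share is at least 1/3.6 = 0.2778, and contributing 0 is dominant otherwise.
Taro and Noor are above the threshold, contributing 40 each; the remaining 2 contribute 0. Total contributed: 80.
Vera keeps 40 and receives 3.6 × 80 × 3/25 = 34.56 from the joint research fund, for a payoff of 74.56.

74.56 million dollars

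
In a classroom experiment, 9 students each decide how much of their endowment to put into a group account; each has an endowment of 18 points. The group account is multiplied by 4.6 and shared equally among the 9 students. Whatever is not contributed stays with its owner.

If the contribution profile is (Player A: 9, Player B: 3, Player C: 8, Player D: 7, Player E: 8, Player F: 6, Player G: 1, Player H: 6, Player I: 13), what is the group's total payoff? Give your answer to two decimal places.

Total contributed: 9 + 3 + 8 + 7 + 8 + 6 + 1 + 6 + 13 = 61; total kept: 9 × 18 − 61 = 101.
The group account pays out 4.6 × 61 = 280.60 in aggregate.
Group total = 101 + 280.60 = 381.60.

381.60 points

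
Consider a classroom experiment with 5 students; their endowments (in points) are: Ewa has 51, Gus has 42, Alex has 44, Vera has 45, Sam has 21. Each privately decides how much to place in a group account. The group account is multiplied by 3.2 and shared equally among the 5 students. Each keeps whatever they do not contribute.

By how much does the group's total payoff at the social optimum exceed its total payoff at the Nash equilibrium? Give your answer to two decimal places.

The private return per contributed unit is 3.2/5 = 0.6400 < 1 for every player regardless of endowment, so the Nash equilibrium is zero contribution and the group total is Σ E_j = 51 + 42 + 44 + 45 + 21 = 203.
Each contributed unit returns 3.200 to the group, so the social optimum is full contribution by everyone: group total = 3.200 × 203 = 649.60.
Efficiency loss = (3.200 − 1) × 203 = 446.60.

446.60 points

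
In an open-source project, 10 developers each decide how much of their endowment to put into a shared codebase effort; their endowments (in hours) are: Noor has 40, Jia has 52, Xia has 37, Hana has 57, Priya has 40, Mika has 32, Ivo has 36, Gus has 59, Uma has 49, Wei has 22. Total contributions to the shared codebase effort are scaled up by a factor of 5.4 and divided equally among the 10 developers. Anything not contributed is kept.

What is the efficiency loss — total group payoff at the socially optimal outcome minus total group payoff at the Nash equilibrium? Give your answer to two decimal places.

1865.60 hours

The private return per contributed unit is 5.4/10 = 0.5400 < 1 for every player regardless of endowment, so the Nash equilibrium is zero contribution and the group total is Σ E_j = 40 + 52 + 37 + 57 + 40 + 32 + 36 + 59 + 49 + 22 = 424.
Each contributed unit returns 5.400 to the group, so the social optimum is full contribution by everyone: group total = 5.400 × 424 = 2289.60.
Efficiency loss = (5.400 − 1) × 424 = 1865.60.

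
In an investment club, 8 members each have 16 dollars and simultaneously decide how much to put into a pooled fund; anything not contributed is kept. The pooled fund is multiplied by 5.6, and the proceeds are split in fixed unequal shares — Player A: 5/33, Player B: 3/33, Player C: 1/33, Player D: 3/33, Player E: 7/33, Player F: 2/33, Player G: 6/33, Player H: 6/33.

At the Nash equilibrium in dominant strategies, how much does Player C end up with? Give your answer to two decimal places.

24.15 dollars

Each unit j contributes comes back to j as 5.6 × (j's share), so j prefers to contribute only if that share exceeds 1/5.6 = 0.1786; otherwise keeping the unit dominates.
The shares above 0.1786 belong to Player E, Player G and Player H, contributing 16 each; the remaining 5 contribute 0. Total contributed: 48.
Player C keeps 16 and receives 5.6 × 48 × 1/33 = 8.15 from the pooled fund, for a payoff of 24.15.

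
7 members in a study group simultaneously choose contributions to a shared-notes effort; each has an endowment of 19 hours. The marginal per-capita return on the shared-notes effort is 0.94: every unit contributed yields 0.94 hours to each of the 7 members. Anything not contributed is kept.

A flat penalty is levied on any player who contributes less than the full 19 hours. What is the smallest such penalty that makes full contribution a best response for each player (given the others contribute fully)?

Given the others contribute fully, the best deviation is to contribute 0 (any partial contribution still incurs the fine and gives up units whose private return 0.94 is below 1).
Deviating from 19 to 0 saves 19 hours but forfeits the deviator's share of the drop in the shared-notes effort: 0.94 × 19 = 17.86.
So the deviation gain is 19 − 17.86 = 1.14, and the fine must be at least 1.14 hours to wipe it out.

1.14 hours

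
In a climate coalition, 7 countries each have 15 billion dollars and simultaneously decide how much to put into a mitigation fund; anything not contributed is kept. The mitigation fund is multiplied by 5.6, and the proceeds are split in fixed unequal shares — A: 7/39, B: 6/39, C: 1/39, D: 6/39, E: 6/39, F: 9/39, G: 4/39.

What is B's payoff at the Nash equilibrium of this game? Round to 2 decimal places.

A player with share s gets back 5.6·s per unit contributed, so full contribution is dominant for anyone with s > 1/5.6 = 0.1786 and zero contribution is dominant for anyone below.
A and F are above the threshold, contributing 15 each; the remaining 5 contribute 0. Total contributed: 30.
B keeps 15 and receives 5.6 × 30 × 6/39 = 25.85 from the mitigation fund, for a payoff of 40.85.

40.85 billion dollars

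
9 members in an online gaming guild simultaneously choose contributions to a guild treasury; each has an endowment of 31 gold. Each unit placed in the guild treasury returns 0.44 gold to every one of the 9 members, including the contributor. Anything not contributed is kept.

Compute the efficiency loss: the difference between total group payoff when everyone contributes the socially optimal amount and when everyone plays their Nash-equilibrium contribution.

825.84 gold

The private return per contributed unit is 0.44 < 1, so contributing 0 is dominant for every player. At the Nash equilibrium everyone keeps their 31, and the group total is 9 × 31 = 279.
Each contributed unit returns 3.960 to the group as a whole (0.44 to each of 9 players), which exceeds 1, so the social optimum is full contribution: group total = 3.960 × 279 = 1104.84.
Efficiency loss = 1104.84 − 279 = 825.84.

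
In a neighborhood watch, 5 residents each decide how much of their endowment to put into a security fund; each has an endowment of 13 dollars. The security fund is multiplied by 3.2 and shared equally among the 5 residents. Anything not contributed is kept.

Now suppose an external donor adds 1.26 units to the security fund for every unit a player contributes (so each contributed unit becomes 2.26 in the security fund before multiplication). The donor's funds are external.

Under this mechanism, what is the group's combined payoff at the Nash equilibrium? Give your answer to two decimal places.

470.08 dollars

With the mechanism, a contributed unit returns 3.2 × 2.26 / 5 = 1.4464 per unit of net cost to the contributor — now above 1 — so contributing fully is weakly dominant for every player.
So the Nash equilibrium is full contribution by all 5; the group earns 3.2 × 2.26 × 65 = 470.08.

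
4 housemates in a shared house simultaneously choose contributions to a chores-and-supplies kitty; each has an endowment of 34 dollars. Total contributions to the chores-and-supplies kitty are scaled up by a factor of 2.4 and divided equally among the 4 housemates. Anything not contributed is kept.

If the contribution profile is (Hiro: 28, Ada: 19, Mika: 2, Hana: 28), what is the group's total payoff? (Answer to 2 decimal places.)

Total contributed: 28 + 19 + 2 + 28 = 77; total kept: 4 × 34 − 77 = 59.
The chores-and-supplies kitty pays out 2.4 × 77 = 184.80 in aggregate.
Group total = 59 + 184.80 = 243.80.

243.80 dollars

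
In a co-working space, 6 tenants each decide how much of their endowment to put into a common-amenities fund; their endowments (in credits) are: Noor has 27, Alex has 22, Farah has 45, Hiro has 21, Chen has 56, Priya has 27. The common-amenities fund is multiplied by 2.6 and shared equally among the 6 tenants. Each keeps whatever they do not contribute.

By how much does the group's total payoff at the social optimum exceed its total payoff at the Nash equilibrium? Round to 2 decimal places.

316.80 credits

The private return per contributed unit is 2.6/6 = 0.4333 < 1 for every player regardless of endowment, so the Nash equilibrium is zero contribution and the group total is Σ E_j = 27 + 22 + 45 + 21 + 56 + 27 = 198.
Each contributed unit returns 2.600 to the group, so the social optimum is full contribution by everyone: group total = 2.600 × 198 = 514.80.
Efficiency loss = (2.600 − 1) × 198 = 316.80.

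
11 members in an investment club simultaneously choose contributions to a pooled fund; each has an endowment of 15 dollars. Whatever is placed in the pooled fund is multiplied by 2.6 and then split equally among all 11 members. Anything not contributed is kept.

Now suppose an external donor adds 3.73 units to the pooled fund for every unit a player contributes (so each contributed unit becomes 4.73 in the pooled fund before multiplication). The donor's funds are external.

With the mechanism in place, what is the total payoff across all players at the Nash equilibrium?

2029.17 dollars

The effective private return per unit is now 2.6 × 4.73 / 11 = 1.1180 > 1, so every player's dominant strategy flips to full contribution.
So the Nash equilibrium is full contribution by all 11; the group earns 2.6 × 4.73 × 165 = 2029.17.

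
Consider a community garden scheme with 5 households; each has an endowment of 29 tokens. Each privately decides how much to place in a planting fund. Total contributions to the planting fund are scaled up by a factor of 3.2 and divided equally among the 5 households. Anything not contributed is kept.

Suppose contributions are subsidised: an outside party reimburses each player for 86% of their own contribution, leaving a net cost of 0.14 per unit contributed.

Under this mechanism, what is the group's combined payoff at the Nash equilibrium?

Under the mechanism each unit contributed yields (3.2/5) / 0.14 = 4.5714 back to its contributor per unit of net cost, which exceeds 1, making full contribution the dominant choice for everyone.
So the Nash equilibrium is full contribution by all 5; the group earns 5 × (29 × 0.86 + 3.2 × 29) = 588.70.

588.70 tokens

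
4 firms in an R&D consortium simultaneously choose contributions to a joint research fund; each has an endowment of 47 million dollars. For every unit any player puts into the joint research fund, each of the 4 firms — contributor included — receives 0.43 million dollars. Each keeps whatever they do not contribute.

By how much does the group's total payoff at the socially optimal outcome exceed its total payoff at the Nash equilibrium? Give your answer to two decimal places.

135.36 million dollars

The private return per contributed unit is 0.43 < 1, so contributing 0 is dominant for every player. At the Nash equilibrium everyone keeps their 47, and the group total is 4 × 47 = 188.
Each contributed unit returns 1.720 to the group as a whole (0.43 to each of 4 players), which exceeds 1, so the social optimum is full contribution: group total = 1.720 × 188 = 323.36.
Efficiency loss = 323.36 − 188 = 135.36.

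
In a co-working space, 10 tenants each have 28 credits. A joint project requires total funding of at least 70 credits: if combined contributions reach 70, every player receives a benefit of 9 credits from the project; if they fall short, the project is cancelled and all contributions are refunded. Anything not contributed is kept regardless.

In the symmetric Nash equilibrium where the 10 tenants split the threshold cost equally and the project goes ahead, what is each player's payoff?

Equal share of the threshold: 70/10 = 7.
At this profile no one gains by cutting their contribution: any cut drops the total below 70, the project is cancelled, contributions are refunded, and the deviator ends with 28, which is less than 28 − 7 + 9 = 30. Contributing more than 7 just wastes the excess. So contributing exactly 7 is a best response.
Each player's payoff: 28 − 7 + 9 = 30.

30 credits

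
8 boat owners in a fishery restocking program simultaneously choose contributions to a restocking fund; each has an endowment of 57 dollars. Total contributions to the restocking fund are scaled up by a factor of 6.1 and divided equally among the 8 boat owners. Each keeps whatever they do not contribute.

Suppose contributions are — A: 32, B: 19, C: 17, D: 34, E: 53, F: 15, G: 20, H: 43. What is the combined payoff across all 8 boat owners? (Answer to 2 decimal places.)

Total contributed: 32 + 19 + 17 + 34 + 53 + 15 + 20 + 43 = 233; total kept: 8 × 57 − 233 = 223.
The restocking fund pays out 6.1 × 233 = 1421.30 in aggregate.
Group total = 223 + 1421.30 = 1644.30.

1644.30 dollars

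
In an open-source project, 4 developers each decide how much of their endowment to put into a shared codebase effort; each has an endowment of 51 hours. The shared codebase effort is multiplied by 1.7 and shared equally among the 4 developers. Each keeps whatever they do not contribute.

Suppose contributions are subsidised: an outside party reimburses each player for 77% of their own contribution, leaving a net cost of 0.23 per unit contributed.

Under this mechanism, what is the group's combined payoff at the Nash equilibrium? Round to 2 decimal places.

503.88 hours

The effective private return per unit is now (1.7/4) / 0.23 = 1.8478 > 1, so every player's dominant strategy flips to full contribution.
So the Nash equilibrium is full contribution by all 4; the group earns 4 × (51 × 0.77 + 1.7 × 51) = 503.88.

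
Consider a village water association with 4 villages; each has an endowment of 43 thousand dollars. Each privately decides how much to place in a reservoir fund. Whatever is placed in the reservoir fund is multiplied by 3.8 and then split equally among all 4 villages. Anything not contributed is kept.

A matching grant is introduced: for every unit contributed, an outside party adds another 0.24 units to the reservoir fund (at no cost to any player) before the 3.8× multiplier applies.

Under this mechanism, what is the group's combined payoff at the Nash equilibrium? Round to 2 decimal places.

With the mechanism, a contributed unit returns 3.8 × 1.24 / 4 = 1.1780 per unit of net cost to the contributor — now above 1 — so contributing fully is weakly dominant for every player.
So the Nash equilibrium is full contribution by all 4; the group earns 3.8 × 1.24 × 172 = 810.46.

810.46 thousand dollars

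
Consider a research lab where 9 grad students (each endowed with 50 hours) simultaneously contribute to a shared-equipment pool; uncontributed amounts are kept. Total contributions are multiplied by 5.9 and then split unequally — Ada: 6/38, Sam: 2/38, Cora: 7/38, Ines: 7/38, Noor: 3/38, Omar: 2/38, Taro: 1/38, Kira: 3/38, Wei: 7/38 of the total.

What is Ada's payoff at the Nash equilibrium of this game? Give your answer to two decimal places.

A player with share s gets back 5.9·s per unit contributed, so full contribution is dominant for anyone with s > 1/5.9 = 0.1695 and zero contribution is dominant for anyone below.
The shares above 0.1695 belong to Cora, Ines and Wei, contributing 50 each; the remaining 6 contribute 0. Total contributed: 150.
Ada keeps 50 and receives 5.9 × 150 × 6/38 = 139.74 from the shared-equipment pool, for a payoff of 189.74.

189.74 hours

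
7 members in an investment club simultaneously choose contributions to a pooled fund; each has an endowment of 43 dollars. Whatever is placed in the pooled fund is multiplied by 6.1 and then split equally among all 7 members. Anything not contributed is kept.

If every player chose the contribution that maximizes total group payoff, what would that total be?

Each contributed unit returns 6.100 to the group as a whole (0.8714 to each of 7 players), which exceeds 1, so the social optimum is full contribution: group total = 6.100 × 301 = 1836.10.

1836.10 dollars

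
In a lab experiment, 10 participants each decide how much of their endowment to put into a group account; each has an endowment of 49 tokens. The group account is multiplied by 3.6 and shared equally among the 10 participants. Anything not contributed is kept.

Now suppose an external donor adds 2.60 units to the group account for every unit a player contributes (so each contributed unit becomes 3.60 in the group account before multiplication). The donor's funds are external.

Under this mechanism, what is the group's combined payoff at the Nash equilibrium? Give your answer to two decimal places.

Under the mechanism each unit contributed yields 3.6 × 3.60 / 10 = 1.2960 back to its contributor per unit of net cost, which exceeds 1, making full contribution the dominant choice for everyone.
So the Nash equilibrium is full contribution by all 10; the group earns 3.6 × 3.60 × 490 = 6350.40.

6350.40 tokens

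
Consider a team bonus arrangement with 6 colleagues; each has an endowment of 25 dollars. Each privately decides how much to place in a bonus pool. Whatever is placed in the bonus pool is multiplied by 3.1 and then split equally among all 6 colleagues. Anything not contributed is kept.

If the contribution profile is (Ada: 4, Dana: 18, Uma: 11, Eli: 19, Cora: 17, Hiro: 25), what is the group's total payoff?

347.40 dollars

Total contributed: 4 + 18 + 11 + 19 + 17 + 25 = 94; total kept: 6 × 25 − 94 = 56.
The bonus pool pays out 3.1 × 94 = 291.40 in aggregate.
Group total = 56 + 291.40 = 347.40.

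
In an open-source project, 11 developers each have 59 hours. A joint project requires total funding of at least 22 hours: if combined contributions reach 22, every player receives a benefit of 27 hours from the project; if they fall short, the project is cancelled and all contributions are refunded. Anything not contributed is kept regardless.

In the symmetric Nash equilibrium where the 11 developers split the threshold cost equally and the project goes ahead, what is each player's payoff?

Equal share of the threshold: 22/11 = 2.
At this profile no one gains by cutting their contribution: any cut drops the total below 22, the project is cancelled, contributions are refunded, and the deviator ends with 59, which is less than 59 − 2 + 27 = 84. Contributing more than 2 just wastes the excess. So contributing exactly 2 is a best response.
Each player's payoff: 59 − 2 + 27 = 84.

84 hours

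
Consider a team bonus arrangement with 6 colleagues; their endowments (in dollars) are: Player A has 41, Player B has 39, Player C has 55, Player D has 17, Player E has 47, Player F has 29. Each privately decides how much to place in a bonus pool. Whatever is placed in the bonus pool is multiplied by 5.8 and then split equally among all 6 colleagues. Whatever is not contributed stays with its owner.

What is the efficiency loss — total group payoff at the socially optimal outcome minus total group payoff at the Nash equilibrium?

1094.40 dollars

The private return per contributed unit is 5.8/6 = 0.9667 < 1 for every player regardless of endowment, so the Nash equilibrium is zero contribution and the group total is Σ E_j = 41 + 39 + 55 + 17 + 47 + 29 = 228.
Each contributed unit returns 5.800 to the group, so the social optimum is full contribution by everyone: group total = 5.800 × 228 = 1322.40.
Efficiency loss = (5.800 − 1) × 228 = 1094.40.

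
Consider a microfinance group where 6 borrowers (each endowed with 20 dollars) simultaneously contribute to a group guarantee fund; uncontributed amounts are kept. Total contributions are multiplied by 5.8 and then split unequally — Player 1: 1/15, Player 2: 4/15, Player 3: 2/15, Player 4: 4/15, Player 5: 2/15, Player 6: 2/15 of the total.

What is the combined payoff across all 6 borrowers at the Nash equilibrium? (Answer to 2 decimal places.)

Player j's private return per contributed unit is 5.8 × (j's share). Contributing is weakly dominant for j when that share is at least 1/5.8 = 0.1724, and contributing 0 is dominant otherwise.
The shares above 0.1724 belong to Player 2 and Player 4, contributing 20 each; the remaining 4 contribute 0. Total contributed: 40.
The group guarantee fund pays out 5.8 × 40 = 232.00 in total (split across the unequal shares, but the aggregate is all that matters for the group sum).
The 4 free-riders keep 20 each, adding 80. Group total = 80 + 232.00 = 312.00.

312.00 dollars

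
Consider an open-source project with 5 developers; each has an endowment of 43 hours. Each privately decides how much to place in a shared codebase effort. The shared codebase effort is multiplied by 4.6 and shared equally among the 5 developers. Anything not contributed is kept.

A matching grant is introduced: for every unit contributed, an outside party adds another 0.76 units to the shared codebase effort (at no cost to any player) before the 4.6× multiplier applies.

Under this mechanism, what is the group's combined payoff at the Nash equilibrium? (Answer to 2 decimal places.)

1740.64 hours

With the mechanism, a contributed unit returns 4.6 × 1.76 / 5 = 1.6192 per unit of net cost to the contributor — now above 1 — so contributing fully is weakly dominant for every player.
So the Nash equilibrium is full contribution by all 5; the group earns 4.6 × 1.76 × 215 = 1740.64.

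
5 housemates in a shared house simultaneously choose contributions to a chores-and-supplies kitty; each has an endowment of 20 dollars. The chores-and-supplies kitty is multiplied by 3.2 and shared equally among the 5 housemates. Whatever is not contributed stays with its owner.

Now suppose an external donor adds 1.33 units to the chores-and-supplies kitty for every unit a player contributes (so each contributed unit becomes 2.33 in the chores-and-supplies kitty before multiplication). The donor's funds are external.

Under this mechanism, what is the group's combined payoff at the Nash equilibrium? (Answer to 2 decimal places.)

The effective private return per unit is now 3.2 × 2.33 / 5 = 1.4912 > 1, so every player's dominant strategy flips to full contribution.
So the Nash equilibrium is full contribution by all 5; the group earns 3.2 × 2.33 × 100 = 745.60.

745.60 dollars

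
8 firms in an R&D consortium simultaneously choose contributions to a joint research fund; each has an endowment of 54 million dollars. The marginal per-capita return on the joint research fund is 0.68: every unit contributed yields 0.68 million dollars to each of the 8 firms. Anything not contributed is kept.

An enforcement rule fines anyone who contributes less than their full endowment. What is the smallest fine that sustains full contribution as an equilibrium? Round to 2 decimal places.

Given the others contribute fully, the best deviation is to contribute 0 (any partial contribution still incurs the fine and gives up units whose private return 0.68 is below 1).
Deviating from 54 to 0 saves 54 million dollars but forfeits the deviator's share of the drop in the joint research fund: 0.68 × 54 = 36.72.
So the deviation gain is 54 − 36.72 = 17.28, and the fine must be at least 17.28 million dollars to wipe it out.

17.28 million dollars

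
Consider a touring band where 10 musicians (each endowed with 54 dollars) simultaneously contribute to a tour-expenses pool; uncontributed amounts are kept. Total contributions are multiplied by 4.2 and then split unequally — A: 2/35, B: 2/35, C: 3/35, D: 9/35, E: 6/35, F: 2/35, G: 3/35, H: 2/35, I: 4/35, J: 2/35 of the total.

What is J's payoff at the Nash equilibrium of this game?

For player j, contributing a unit is worthwhile iff 4.2 × (j's share) ≥ 1, i.e. iff j's share is at least 0.2381.
Only D (9/35) clears that bar, contributing 54; the remaining 9 contribute 0. Total contributed: 54.
J keeps 54 and receives 4.2 × 54 × 2/35 = 12.96 from the tour-expenses pool, for a payoff of 66.96.

66.96 dollars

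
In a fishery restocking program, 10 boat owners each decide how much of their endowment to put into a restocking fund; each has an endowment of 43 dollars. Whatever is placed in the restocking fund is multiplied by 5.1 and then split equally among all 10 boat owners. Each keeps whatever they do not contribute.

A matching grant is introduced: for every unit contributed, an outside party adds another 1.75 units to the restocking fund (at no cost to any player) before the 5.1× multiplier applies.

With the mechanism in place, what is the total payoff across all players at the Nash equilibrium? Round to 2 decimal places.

6030.75 dollars

Under the mechanism each unit contributed yields 5.1 × 2.75 / 10 = 1.4025 back to its contributor per unit of net cost, which exceeds 1, making full contribution the dominant choice for everyone.
So the Nash equilibrium is full contribution by all 10; the group earns 5.1 × 2.75 × 430 = 6030.75.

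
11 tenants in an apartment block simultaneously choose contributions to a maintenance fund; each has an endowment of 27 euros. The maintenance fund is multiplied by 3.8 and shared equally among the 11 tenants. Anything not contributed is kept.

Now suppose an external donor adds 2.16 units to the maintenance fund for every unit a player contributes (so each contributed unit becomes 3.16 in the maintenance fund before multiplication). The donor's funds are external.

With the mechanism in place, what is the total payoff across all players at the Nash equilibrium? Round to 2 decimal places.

3566.38 euros

With the mechanism, a contributed unit returns 3.8 × 3.16 / 11 = 1.0916 per unit of net cost to the contributor — now above 1 — so contributing fully is weakly dominant for every player.
So the Nash equilibrium is full contribution by all 11; the group earns 3.8 × 3.16 × 297 = 3566.38.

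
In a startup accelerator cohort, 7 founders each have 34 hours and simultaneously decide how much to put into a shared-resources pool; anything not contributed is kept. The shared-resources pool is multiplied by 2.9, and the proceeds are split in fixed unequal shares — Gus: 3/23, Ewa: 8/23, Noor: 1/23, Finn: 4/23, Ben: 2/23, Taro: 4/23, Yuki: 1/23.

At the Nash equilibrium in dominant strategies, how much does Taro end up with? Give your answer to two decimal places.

Each unit j contributes comes back to j as 2.9 × (j's share), so j prefers to contribute only if that share exceeds 1/2.9 = 0.3448; otherwise keeping the unit dominates.
The only share above 0.3448 is Ewa's 8/23, contributing 34; the remaining 6 contribute 0. Total contributed: 34.
Taro keeps 34 and receives 2.9 × 34 × 4/23 = 17.15 from the shared-resources pool, for a payoff of 51.15.

51.15 hours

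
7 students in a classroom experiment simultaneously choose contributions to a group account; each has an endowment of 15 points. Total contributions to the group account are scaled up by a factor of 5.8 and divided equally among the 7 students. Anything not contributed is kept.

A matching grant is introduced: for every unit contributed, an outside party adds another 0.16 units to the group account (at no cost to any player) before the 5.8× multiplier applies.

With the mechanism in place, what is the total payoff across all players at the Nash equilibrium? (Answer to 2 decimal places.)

105.00 points

The effective private return is 5.8 × 1.16 / 7 = 0.9611, which is still under 1, so the mechanism doesn't change anyone's dominant strategy: zero contribution.
Everyone keeps their endowment and the group total is 7 × 15 = 105.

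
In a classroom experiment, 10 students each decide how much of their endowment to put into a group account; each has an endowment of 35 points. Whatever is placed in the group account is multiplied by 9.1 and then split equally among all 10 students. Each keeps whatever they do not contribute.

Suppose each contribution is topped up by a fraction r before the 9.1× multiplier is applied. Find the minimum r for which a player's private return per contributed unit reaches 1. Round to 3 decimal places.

With matching at rate r, one contributed unit becomes (1 + r) in the group account and returns 9.1 × (1 + r) / 10 to the contributor.
Setting this equal to 1: 1 + r = 10/9.1 = 1.0989.
So the minimum matching rate is r = 1.0989 − 1 = 0.099.

0.099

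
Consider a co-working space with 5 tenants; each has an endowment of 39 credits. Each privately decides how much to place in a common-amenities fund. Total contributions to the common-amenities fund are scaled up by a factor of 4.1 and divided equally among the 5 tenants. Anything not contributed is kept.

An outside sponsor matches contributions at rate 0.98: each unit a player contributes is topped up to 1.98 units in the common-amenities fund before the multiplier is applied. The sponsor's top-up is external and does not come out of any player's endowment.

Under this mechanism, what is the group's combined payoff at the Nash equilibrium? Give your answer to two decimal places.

With the mechanism, a contributed unit returns 4.1 × 1.98 / 5 = 1.6236 per unit of net cost to the contributor — now above 1 — so contributing fully is weakly dominant for every player.
At the Nash equilibrium everyone contributes 39. Group total payoff = 4.1 × 1.98 × 195 = 1583.01.

1583.01 credits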